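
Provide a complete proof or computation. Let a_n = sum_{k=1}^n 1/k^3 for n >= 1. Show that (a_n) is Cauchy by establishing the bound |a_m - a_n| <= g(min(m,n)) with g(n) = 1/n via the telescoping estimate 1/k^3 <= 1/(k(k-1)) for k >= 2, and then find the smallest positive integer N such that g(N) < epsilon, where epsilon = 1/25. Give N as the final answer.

For m > n >= 1: |a_m - a_n| = sum_{k=n+1}^m 1/k^3.
Use 1/k^3 <= 1/(k(k-1)) = 1/(k-1) - 1/k for k >= 2 (which holds since k^3 >= k^2 >= k(k-1) for k >= 2):
sum_{k=n+1}^m 1/k^3 <= sum_{k=n+1}^m (1/(k-1) - 1/k) = 1/n - 1/m <= 1/n.
By symmetry the same bound holds with n,m swapped, so |a_m - a_n| <= 1/min(m,n) = g(min(m,n)). Since g(n) -> 0, (a_n) is Cauchy.
Now solve g(N) < 1/25: 1/N < 1/25 <=> N > 1/(1/25) = 25.
The smallest integer strictly greater than 25 is N = 26.
Check: g(26) = 1/26 < 1/25; g(25) = 1/25 >= 1/25. So N = 26.

26


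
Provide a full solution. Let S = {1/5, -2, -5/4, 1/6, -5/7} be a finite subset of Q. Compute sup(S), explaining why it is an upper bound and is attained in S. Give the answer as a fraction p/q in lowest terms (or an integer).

S is finite, so sup(S) = max(S).
Sorted decreasing:
1/5, 1/6, -5/7, -5/4, -2
The extremum is 1/5.
For every x in S, x <= 1/5. And 1/5 is in S, so it is attained.
Therefore sup(S) = 1/5.

1/5


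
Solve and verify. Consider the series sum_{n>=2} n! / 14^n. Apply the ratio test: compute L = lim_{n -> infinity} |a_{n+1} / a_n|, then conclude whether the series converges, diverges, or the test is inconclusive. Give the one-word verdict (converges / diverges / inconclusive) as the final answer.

Let a_n denote the general term. Form the ratio a_{n+1}/a_n and simplify:
a_{n+1}/a_n = n/14 + 1/14
Take the limit as n -> infinity: L = infinity.
Since L = infinity > 1 (or L = infinity), the ratio test implies the series diverges.

diverges


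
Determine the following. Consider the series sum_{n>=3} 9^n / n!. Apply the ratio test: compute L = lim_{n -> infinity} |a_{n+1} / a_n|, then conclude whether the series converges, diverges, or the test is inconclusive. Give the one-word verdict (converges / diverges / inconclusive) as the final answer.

Let a_n denote the general term. Form the ratio a_{n+1}/a_n and simplify:
a_{n+1}/a_n = 9/(n + 1)
Take the limit as n -> infinity: L = 0.
Since L = 0 < 1, the ratio test implies the series converges.

converges


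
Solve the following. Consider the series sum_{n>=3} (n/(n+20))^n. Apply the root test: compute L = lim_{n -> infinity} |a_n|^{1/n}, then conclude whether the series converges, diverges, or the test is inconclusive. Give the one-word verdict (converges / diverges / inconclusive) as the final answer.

Let a_n denote the general term. Form |a_n|^(1/n) and simplify:
|a_n|^(1/n) = n/(n + 20)
Take the limit as n -> infinity: L = 1.
Since L = 1, the root test is inconclusive. (In fact a_n = (n/(n+20))^n -> e^(-20) != 0, so the nth-term test shows divergence; but the root test itself gives no conclusion.)

inconclusive


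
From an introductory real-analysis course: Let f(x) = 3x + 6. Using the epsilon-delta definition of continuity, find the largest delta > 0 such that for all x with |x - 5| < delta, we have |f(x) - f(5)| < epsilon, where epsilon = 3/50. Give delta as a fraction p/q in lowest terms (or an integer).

We compute f(5) = 3*(5) + 6 = 21.
|f(x) - f(5)| = |3x + 6 - (21)| = |3(x - 5)| = 3|x - 5|.
We need 3|x - 5| < 3/50, i.e. |x - 5| < 3/50 / 3 = 1/50.
So any delta <= 1/50 works. Conversely, if delta > 1/50, then x = 5 + 1/50 satisfies |x - 5| = 1/50 < delta but |f(x) - f(5)| = 3 * 1/50 = 3/50, which is not < 3/50; so no larger delta works.
Hence the largest such delta is 1/50.

1/50


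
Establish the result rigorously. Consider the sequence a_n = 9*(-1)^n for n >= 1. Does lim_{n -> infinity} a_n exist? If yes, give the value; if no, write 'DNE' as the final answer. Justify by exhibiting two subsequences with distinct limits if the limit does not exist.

Examine the behaviour of a_n along subsequences.
Even-n subsequence a_{2k} = 9 -> 9. Odd-n subsequence a_{2k+1} = -9 -> -9.
Since these two subsequential limits are 9 and -9, distinct, the full sequence cannot converge (a convergent sequence has all subsequences tending to the same limit). So lim a_n does not exist.

DNE


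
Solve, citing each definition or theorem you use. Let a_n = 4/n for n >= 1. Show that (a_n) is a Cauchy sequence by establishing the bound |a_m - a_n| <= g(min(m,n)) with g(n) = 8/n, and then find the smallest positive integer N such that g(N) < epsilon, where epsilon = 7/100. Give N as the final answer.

For any m, n >= 1, by the triangle inequality:
|a_m - a_n| = |4/m - 4/n| <= 4*1/m + 4*1/n <= 8/min(m,n).
So g(n) = 8/n bounds the Cauchy difference. Since g(n) -> 0, (a_n) is Cauchy.
Now solve g(N) < 7/100: 8/N < 7/100 <=> N > 8 / (7/100) = 800/7.
The smallest integer strictly greater than 800/7 is N = 115.
Check: g(115) = 8/115 = 8/115 < 7/100; g(114) = 4/57 >= 7/100. So N = 115.

115


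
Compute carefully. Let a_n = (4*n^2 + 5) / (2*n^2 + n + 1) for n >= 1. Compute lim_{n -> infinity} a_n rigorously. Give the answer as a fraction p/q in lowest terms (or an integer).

Divide numerator and denominator by n^2, the highest power:
numerator / n^2 = 4 + 5/n^2
denominator / n^2 = 2 + 1/n + n^(-2)
As n -> infinity, all terms of the form c/n^k (k >= 1) tend to 0.
So numerator / n^2 -> 4 and denominator / n^2 -> 2.
Therefore lim a_n = 2.

2


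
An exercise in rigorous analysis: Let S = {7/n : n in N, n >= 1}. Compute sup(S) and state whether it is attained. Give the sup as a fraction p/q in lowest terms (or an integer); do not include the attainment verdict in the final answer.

Analysis:
- Values: 7, 7/2, 7/3, 7/4, ... strictly decreasing.
- The maximum is 7 (n=1); sup = 7 (attained).
- The set is bounded below by 0; 7/n -> 0 so 0 is the greatest lower bound.
- 0 is not in the set, so inf = 0 is not attained.
Conclusion: sup(S) = 7, attained in S.

7


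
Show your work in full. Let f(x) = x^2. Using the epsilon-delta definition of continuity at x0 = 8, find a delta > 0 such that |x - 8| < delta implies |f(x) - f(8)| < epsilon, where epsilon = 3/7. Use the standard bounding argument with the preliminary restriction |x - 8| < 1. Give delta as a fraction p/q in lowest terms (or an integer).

Factor: |x^2 - (8)^2| = |x - 8| * |x + 8|.
Impose |x - 8| < 1 first. Then |x + 8| = |(x - 8) + 2*(8)| <= |x - 8| + 2*|8| < 1 + 16 = 17.
So |x^2 - (8)^2| < delta * 17.
We need delta * 17 <= 3/7, i.e. delta <= 3/7/17 = 3/119.
Since 3/119 < 1, this is tighter than 1; take delta = 3/119.
So delta = 3/119 works.

3/119


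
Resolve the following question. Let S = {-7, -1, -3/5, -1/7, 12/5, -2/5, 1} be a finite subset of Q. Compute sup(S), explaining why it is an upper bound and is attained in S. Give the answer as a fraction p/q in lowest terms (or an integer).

S is finite, so sup(S) = max(S).
Sorted decreasing:
12/5, 1, -1/7, -2/5, -3/5, -1, -7
The extremum is 12/5.
For every x in S, x <= 12/5. And 12/5 is in S, so it is attained.
Therefore sup(S) = 12/5.

12/5


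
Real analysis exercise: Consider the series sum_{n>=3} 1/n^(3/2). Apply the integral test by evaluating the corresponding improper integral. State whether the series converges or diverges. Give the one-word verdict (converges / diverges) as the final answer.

Let f(x) = x^(-3/2). Then f is positive, continuous, and decreasing on [3, infinity), so the integral test applies.
Compute the improper integral int_{3}^infinity f(x) dx:
  antiderivative F(x) = -2/sqrt(x).
  As x -> infinity, F(x) -> 0 (since p = 3/2 > 1).
  So int = F(infinity) - F(3) = 0 - (-2*sqrt(3)/3) = 2*sqrt(3)/3.
  Finite, so by the integral test, the series converges.

converges


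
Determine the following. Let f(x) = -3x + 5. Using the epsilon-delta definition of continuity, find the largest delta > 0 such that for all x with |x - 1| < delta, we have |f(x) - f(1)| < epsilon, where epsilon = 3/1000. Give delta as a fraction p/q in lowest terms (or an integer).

We compute f(1) = -3*(1) + 5 = 2.
|f(x) - f(1)| = |-3x + 5 - (2)| = |-3(x - 1)| = 3|x - 1|.
We need 3|x - 1| < 3/1000, i.e. |x - 1| < 3/1000 / 3 = 1/1000.
So any delta <= 1/1000 works. Conversely, if delta > 1/1000, then x = 1 + 1/1000 satisfies |x - 1| = 1/1000 < delta but |f(x) - f(1)| = 3 * 1/1000 = 3/1000, which is not < 3/1000; so no larger delta works.
Hence the largest such delta is 1/1000.

1/1000


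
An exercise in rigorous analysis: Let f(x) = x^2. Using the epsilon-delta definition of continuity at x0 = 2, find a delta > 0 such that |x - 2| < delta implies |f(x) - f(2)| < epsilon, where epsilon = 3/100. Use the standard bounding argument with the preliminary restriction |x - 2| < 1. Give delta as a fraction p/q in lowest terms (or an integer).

Factor: |x^2 - (2)^2| = |x - 2| * |x + 2|.
Impose |x - 2| < 1 first. Then |x + 2| = |(x - 2) + 2*(2)| <= |x - 2| + 2*|2| < 1 + 4 = 5.
So |x^2 - (2)^2| < delta * 5.
We need delta * 5 <= 3/100, i.e. delta <= 3/100/5 = 3/500.
Since 3/500 < 1, this is tighter than 1; take delta = 3/500.
So delta = 3/500 works.

3/500


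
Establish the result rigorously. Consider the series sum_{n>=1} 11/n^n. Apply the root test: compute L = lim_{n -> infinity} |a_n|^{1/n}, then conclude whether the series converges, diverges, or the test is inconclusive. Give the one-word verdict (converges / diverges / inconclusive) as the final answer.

Let a_n denote the general term. Form |a_n|^(1/n) and simplify:
|a_n|^(1/n) = 11^(1/n)/n
Take the limit as n -> infinity: L = 0.
Since L = 0 < 1, the root test implies convergence.

converges


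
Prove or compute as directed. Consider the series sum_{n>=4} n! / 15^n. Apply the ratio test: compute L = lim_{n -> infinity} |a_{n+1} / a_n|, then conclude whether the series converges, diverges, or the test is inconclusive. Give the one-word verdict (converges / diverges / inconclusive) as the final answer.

Let a_n denote the general term. Form the ratio a_{n+1}/a_n and simplify:
a_{n+1}/a_n = n/15 + 1/15
Take the limit as n -> infinity: L = infinity.
Since L = infinity > 1 (or L = infinity), the ratio test implies the series diverges.

diverges


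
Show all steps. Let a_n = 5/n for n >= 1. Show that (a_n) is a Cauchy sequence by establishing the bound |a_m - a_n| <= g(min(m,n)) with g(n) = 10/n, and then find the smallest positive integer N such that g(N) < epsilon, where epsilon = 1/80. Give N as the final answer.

For any m, n >= 1, by the triangle inequality:
|a_m - a_n| = |5/m - 5/n| <= 5*1/m + 5*1/n <= 10/min(m,n).
So g(n) = 10/n bounds the Cauchy difference. Since g(n) -> 0, (a_n) is Cauchy.
Now solve g(N) < 1/80: 10/N < 1/80 <=> N > 10 / (1/80) = 800.
The smallest integer strictly greater than 800 is N = 801.
Check: g(801) = 10/801 = 10/801 < 1/80; g(800) = 1/80 >= 1/80. So N = 801.

801


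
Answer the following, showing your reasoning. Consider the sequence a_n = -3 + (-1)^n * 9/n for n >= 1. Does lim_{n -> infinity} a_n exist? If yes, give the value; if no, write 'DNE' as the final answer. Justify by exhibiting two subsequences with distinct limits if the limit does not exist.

Examine the behaviour of a_n along subsequences.
Even-n subsequence a_{2k} = -3 + 9/(2k) -> -3. Odd-n subsequence a_{2k+1} = -3 - 9/(2k+1) -> -3. Both tend to -3, which suggests the limit is -3; verify directly.
|a_n - (-3)| = |(-1)^n * 9/n| = 9/n for every n >= 1.
Given epsilon > 0, choose a positive integer N > 9/epsilon. Then for all n >= N, |a_n - (-3)| = 9/n <= 9/N < epsilon.
So by the definition of the limit, lim a_n exists and equals -3.

-3


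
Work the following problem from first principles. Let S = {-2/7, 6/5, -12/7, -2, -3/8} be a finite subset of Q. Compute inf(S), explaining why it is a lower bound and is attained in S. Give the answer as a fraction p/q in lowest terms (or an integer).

S is finite, so inf(S) = min(S).
Sorted increasing:
-2, -12/7, -3/8, -2/7, 6/5
The extremum is -2.
For every x in S, x >= -2. And -2 is in S, so it is attained.
Therefore inf(S) = -2.

-2


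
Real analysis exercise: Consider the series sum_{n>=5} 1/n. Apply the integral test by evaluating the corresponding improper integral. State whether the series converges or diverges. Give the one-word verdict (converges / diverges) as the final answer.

Let f(x) = 1/x. Then f is positive, continuous, and decreasing on [5, infinity), so the integral test applies.
Compute the improper integral int_{5}^infinity f(x) dx:
  antiderivative F(x) = log(x).
  As x -> infinity, log(x) -> infinity.
  So int = infinity - log(5) = infinity. By the integral test, the series diverges.

diverges


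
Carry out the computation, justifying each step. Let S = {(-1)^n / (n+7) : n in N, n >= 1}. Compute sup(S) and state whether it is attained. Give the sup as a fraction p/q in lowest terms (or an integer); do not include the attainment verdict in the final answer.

Analysis:
- Values: -1/8, 1/9, -1/10, 1/11, -1/12, ...
- Positive terms (even n): 1/(2+7), 1/(4+7), ... decreasing -> max = 1/9 (n=2).
- Negative terms (odd n): -1/(1+7), -1/(3+7), ... increasing -> min = -1/8 (n=1).
- So sup = 1/9 (attained at n=2); inf = -1/8 (attained at n=1).
Conclusion: sup(S) = 1/9, attained in S.

1/9


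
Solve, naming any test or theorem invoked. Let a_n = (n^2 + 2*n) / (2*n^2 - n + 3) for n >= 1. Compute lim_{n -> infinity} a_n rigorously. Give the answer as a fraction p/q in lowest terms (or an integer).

Divide numerator and denominator by n^2, the highest power:
numerator / n^2 = 1 + 2/n
denominator / n^2 = 2 - 1/n + 3/n^2
As n -> infinity, all terms of the form c/n^k (k >= 1) tend to 0.
So numerator / n^2 -> 1 and denominator / n^2 -> 2.
Therefore lim a_n = 1/2.

1/2


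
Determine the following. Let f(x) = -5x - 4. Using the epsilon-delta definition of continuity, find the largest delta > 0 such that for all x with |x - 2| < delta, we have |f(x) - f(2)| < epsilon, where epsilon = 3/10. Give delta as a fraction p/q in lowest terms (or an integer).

We compute f(2) = -5*(2) - 4 = -14.
|f(x) - f(2)| = |-5x - 4 - (-14)| = |-5(x - 2)| = 5|x - 2|.
We need 5|x - 2| < 3/10, i.e. |x - 2| < 3/10 / 5 = 3/50.
So any delta <= 3/50 works. Conversely, if delta > 3/50, then x = 2 + 3/50 satisfies |x - 2| = 3/50 < delta but |f(x) - f(2)| = 5 * 3/50 = 3/10, which is not < 3/10; so no larger delta works.
Hence the largest such delta is 3/50.

3/50


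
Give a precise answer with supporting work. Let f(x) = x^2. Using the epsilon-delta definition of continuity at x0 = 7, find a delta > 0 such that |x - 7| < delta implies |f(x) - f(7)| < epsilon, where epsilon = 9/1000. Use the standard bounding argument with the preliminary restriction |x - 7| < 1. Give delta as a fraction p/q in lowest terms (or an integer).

Factor: |x^2 - (7)^2| = |x - 7| * |x + 7|.
Impose |x - 7| < 1 first. Then |x + 7| = |(x - 7) + 2*(7)| <= |x - 7| + 2*|7| < 1 + 14 = 15.
So |x^2 - (7)^2| < delta * 15.
We need delta * 15 <= 9/1000, i.e. delta <= 9/1000/15 = 3/5000.
Since 3/5000 < 1, this is tighter than 1; take delta = 3/5000.
So delta = 3/5000 works.

3/5000


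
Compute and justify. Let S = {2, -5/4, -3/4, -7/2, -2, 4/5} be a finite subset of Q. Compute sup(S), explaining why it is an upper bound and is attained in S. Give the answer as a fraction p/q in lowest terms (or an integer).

S is finite, so sup(S) = max(S).
Sorted decreasing:
2, 4/5, -3/4, -5/4, -2, -7/2
The extremum is 2.
For every x in S, x <= 2. And 2 is in S, so it is attained.
Therefore sup(S) = 2.

2


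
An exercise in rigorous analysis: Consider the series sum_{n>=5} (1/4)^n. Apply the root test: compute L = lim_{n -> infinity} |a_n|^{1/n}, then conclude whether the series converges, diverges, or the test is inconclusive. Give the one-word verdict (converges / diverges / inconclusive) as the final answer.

Let a_n denote the general term. Form |a_n|^(1/n) and simplify:
|a_n|^(1/n) = 1/4
Take the limit as n -> infinity: L = 1/4.
Since L = 1/4 < 1, the root test implies convergence.

converges


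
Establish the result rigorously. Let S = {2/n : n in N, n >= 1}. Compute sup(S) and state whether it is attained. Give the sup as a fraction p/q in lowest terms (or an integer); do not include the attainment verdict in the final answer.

Analysis:
- Values: 2, 1, 2/3, 1/2, ... strictly decreasing.
- The maximum is 2 (n=1); sup = 2 (attained).
- The set is bounded below by 0; 2/n -> 0 so 0 is the greatest lower bound.
- 0 is not in the set, so inf = 0 is not attained.
Conclusion: sup(S) = 2, attained in S.

2


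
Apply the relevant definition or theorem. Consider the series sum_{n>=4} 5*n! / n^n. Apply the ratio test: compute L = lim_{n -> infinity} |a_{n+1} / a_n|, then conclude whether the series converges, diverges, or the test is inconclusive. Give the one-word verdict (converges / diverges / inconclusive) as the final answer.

Let a_n denote the general term. Form the ratio a_{n+1}/a_n and simplify:
a_{n+1}/a_n = (n/(n + 1))^n
Take the limit as n -> infinity: L = exp(-1).
Since L = exp(-1) < 1, the ratio test implies the series converges.

converges


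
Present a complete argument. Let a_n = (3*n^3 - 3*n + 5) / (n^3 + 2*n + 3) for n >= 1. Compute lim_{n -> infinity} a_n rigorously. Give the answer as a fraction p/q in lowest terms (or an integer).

Divide numerator and denominator by n^3, the highest power:
numerator / n^3 = 3 - 3/n^2 + 5/n^3
denominator / n^3 = 1 + 2/n^2 + 3/n^3
As n -> infinity, all terms of the form c/n^k (k >= 1) tend to 0.
So numerator / n^3 -> 3 and denominator / n^3 -> 1.
Therefore lim a_n = 3.

3


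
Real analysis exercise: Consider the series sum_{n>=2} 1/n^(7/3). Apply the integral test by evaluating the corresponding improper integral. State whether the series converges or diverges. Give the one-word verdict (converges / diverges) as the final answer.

Let f(x) = x^(-7/3). Then f is positive, continuous, and decreasing on [2, infinity), so the integral test applies.
Compute the improper integral int_{2}^infinity f(x) dx:
  antiderivative F(x) = -3/(4*x^(4/3)).
  As x -> infinity, F(x) -> 0 (since p = 7/3 > 1).
  So int = F(infinity) - F(2) = 0 - (-3*2^(2/3)/16) = 3*2^(2/3)/16.
  Finite, so by the integral test, the series converges.

converges


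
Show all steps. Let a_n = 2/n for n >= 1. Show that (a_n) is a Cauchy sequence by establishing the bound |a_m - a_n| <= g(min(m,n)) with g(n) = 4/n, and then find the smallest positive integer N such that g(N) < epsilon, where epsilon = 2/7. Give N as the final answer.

For any m, n >= 1, by the triangle inequality:
|a_m - a_n| = |2/m - 2/n| <= 2*1/m + 2*1/n <= 4/min(m,n).
So g(n) = 4/n bounds the Cauchy difference. Since g(n) -> 0, (a_n) is Cauchy.
Now solve g(N) < 2/7: 4/N < 2/7 <=> N > 4 / (2/7) = 14.
The smallest integer strictly greater than 14 is N = 15.
Check: g(15) = 4/15 = 4/15 < 2/7; g(14) = 2/7 >= 2/7. So N = 15.

15


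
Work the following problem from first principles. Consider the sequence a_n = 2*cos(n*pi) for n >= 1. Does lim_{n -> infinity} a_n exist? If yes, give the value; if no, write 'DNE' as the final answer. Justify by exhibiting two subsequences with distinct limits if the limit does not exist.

Examine the behaviour of a_n along subsequences.
cos(n*pi) = (-1)^n, so a_n = 2*(-1)^n. a_{2k} = 2 -> 2. a_{2k+1} = -2 -> -2.
Since these two subsequential limits are 2 and -2, distinct, the full sequence cannot converge (a convergent sequence has all subsequences tending to the same limit). So lim a_n does not exist.

DNE


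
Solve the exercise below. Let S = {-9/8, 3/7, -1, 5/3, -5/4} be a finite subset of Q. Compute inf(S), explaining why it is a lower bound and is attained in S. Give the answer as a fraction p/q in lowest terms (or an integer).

S is finite, so inf(S) = min(S).
Sorted increasing:
-5/4, -9/8, -1, 3/7, 5/3
The extremum is -5/4.
For every x in S, x >= -5/4. And -5/4 is in S, so it is attained.
Therefore inf(S) = -5/4.

-5/4


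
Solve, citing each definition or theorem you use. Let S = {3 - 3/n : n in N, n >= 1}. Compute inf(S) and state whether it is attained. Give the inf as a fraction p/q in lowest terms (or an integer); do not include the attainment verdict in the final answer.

Analysis:
- Values: 0, 3/2, 2, 9/4, ... strictly increasing.
- Minimum is 0 (n=1); inf = 0 (attained).
- 3 - 3/n -> 3 from below; sup = 3, not attained.
Conclusion: inf(S) = 0, attained in S.

0


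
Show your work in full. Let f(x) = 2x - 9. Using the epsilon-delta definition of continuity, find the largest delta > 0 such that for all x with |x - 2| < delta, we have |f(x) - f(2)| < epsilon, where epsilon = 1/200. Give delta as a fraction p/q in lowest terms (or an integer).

We compute f(2) = 2*(2) - 9 = -5.
|f(x) - f(2)| = |2x - 9 - (-5)| = |2(x - 2)| = 2|x - 2|.
We need 2|x - 2| < 1/200, i.e. |x - 2| < 1/200 / 2 = 1/400.
So any delta <= 1/400 works. Conversely, if delta > 1/400, then x = 2 + 1/400 satisfies |x - 2| = 1/400 < delta but |f(x) - f(2)| = 2 * 1/400 = 1/200, which is not < 1/200; so no larger delta works.
Hence the largest such delta is 1/400.

1/400


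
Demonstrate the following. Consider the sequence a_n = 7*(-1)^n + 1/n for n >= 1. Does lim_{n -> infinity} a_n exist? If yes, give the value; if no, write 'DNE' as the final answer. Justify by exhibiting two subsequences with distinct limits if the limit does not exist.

Examine the behaviour of a_n along subsequences.
a_{2k} = 7 + 1/(2k) -> 7. a_{2k+1} = -7 + 1/(2k+1) -> -7.
Since these two subsequential limits are 7 and -7, distinct, the full sequence cannot converge (a convergent sequence has all subsequences tending to the same limit). So lim a_n does not exist.

DNE


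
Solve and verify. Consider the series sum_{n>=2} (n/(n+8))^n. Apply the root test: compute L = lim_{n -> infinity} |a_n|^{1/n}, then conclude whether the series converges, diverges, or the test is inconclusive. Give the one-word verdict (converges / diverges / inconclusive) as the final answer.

Let a_n denote the general term. Form |a_n|^(1/n) and simplify:
|a_n|^(1/n) = n/(n + 8)
Take the limit as n -> infinity: L = 1.
Since L = 1, the root test is inconclusive. (In fact a_n = (n/(n+8))^n -> e^(-8) != 0, so the nth-term test shows divergence; but the root test itself gives no conclusion.)

inconclusive


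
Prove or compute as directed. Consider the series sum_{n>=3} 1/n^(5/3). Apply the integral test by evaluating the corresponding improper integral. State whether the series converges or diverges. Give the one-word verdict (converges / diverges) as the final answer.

Let f(x) = x^(-5/3). Then f is positive, continuous, and decreasing on [3, infinity), so the integral test applies.
Compute the improper integral int_{3}^infinity f(x) dx:
  antiderivative F(x) = -3/(2*x^(2/3)).
  As x -> infinity, F(x) -> 0 (since p = 5/3 > 1).
  So int = F(infinity) - F(3) = 0 - (-3^(1/3)/2) = 3^(1/3)/2.
  Finite, so by the integral test, the series converges.

converges


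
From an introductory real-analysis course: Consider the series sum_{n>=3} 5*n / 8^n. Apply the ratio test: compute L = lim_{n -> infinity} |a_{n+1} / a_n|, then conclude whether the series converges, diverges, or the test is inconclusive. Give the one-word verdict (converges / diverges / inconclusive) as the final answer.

Let a_n denote the general term. Form the ratio a_{n+1}/a_n and simplify:
a_{n+1}/a_n = (n + 1)/(8*n)
Take the limit as n -> infinity: L = 1/8.
Since L = 1/8 < 1, the ratio test implies the series converges.

converges


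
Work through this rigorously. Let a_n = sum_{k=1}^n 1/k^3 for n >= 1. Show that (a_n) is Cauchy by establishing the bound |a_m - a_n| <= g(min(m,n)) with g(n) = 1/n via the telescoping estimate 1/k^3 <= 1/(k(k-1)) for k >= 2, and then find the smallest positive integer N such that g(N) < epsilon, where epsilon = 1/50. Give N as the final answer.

For m > n >= 1: |a_m - a_n| = sum_{k=n+1}^m 1/k^3.
Use 1/k^3 <= 1/(k(k-1)) = 1/(k-1) - 1/k for k >= 2 (which holds since k^3 >= k^2 >= k(k-1) for k >= 2):
sum_{k=n+1}^m 1/k^3 <= sum_{k=n+1}^m (1/(k-1) - 1/k) = 1/n - 1/m <= 1/n.
By symmetry the same bound holds with n,m swapped, so |a_m - a_n| <= 1/min(m,n) = g(min(m,n)). Since g(n) -> 0, (a_n) is Cauchy.
Now solve g(N) < 1/50: 1/N < 1/50 <=> N > 1/(1/50) = 50.
The smallest integer strictly greater than 50 is N = 51.
Check: g(51) = 1/51 < 1/50; g(50) = 1/50 >= 1/50. So N = 51.

51


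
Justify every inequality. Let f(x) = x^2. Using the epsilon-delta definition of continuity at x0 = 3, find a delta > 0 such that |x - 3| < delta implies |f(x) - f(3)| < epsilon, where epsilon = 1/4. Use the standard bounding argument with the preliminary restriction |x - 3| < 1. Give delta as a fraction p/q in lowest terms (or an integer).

Factor: |x^2 - (3)^2| = |x - 3| * |x + 3|.
Impose |x - 3| < 1 first. Then |x + 3| = |(x - 3) + 2*(3)| <= |x - 3| + 2*|3| < 1 + 6 = 7.
So |x^2 - (3)^2| < delta * 7.
We need delta * 7 <= 1/4, i.e. delta <= 1/4/7 = 1/28.
Since 1/28 < 1, this is tighter than 1; take delta = 1/28.
So delta = 1/28 works.

1/28


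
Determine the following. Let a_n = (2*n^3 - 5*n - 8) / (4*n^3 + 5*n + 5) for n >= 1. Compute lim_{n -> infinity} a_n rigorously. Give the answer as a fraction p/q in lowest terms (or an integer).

Divide numerator and denominator by n^3, the highest power:
numerator / n^3 = 2 - 5/n^2 - 8/n^3
denominator / n^3 = 4 + 5/n^2 + 5/n^3
As n -> infinity, all terms of the form c/n^k (k >= 1) tend to 0.
So numerator / n^3 -> 2 and denominator / n^3 -> 4.
Therefore lim a_n = 1/2.

1/2


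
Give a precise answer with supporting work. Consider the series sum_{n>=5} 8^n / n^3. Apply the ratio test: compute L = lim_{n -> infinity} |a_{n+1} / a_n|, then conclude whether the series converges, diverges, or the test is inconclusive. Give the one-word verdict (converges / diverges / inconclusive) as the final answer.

Let a_n denote the general term. Form the ratio a_{n+1}/a_n and simplify:
a_{n+1}/a_n = 8*n^3/(n + 1)^3
Take the limit as n -> infinity: L = 8.
Since L = 8 > 1 (or L = infinity), the ratio test implies the series diverges.

diverges


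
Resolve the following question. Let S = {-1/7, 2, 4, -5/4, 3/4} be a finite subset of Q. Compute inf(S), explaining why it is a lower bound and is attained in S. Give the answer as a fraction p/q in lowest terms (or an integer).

S is finite, so inf(S) = min(S).
Sorted increasing:
-5/4, -1/7, 3/4, 2, 4
The extremum is -5/4.
For every x in S, x >= -5/4. And -5/4 is in S, so it is attained.
Therefore inf(S) = -5/4.

-5/4


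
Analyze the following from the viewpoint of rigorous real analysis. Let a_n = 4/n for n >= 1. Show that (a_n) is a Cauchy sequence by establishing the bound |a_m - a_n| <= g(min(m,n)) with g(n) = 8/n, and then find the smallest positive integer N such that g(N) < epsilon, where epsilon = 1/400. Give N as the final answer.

For any m, n >= 1, by the triangle inequality:
|a_m - a_n| = |4/m - 4/n| <= 4*1/m + 4*1/n <= 8/min(m,n).
So g(n) = 8/n bounds the Cauchy difference. Since g(n) -> 0, (a_n) is Cauchy.
Now solve g(N) < 1/400: 8/N < 1/400 <=> N > 8 / (1/400) = 3200.
The smallest integer strictly greater than 3200 is N = 3201.
Check: g(3201) = 8/3201 = 8/3201 < 1/400; g(3200) = 1/400 >= 1/400. So N = 3201.

3201


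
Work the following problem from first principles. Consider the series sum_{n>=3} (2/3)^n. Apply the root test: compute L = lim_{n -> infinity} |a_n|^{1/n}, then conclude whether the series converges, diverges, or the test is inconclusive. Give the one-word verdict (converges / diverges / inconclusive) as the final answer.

Let a_n denote the general term. Form |a_n|^(1/n) and simplify:
|a_n|^(1/n) = 2/3
Take the limit as n -> infinity: L = 2/3.
Since L = 2/3 < 1, the root test implies convergence.

converges


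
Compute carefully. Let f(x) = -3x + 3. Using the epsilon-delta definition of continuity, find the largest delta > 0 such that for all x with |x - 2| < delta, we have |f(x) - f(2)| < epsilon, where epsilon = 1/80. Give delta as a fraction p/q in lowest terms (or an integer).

We compute f(2) = -3*(2) + 3 = -3.
|f(x) - f(2)| = |-3x + 3 - (-3)| = |-3(x - 2)| = 3|x - 2|.
We need 3|x - 2| < 1/80, i.e. |x - 2| < 1/80 / 3 = 1/240.
So any delta <= 1/240 works. Conversely, if delta > 1/240, then x = 2 + 1/240 satisfies |x - 2| = 1/240 < delta but |f(x) - f(2)| = 3 * 1/240 = 1/80, which is not < 1/80; so no larger delta works.
Hence the largest such delta is 1/240.

1/240


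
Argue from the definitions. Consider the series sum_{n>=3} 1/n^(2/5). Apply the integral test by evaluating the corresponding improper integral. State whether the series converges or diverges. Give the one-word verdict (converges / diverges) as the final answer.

Let f(x) = x^(-2/5). Then f is positive, continuous, and decreasing on [3, infinity), so the integral test applies.
Compute the improper integral int_{3}^infinity f(x) dx:
  antiderivative F(x) = 5*x^(3/5)/3.
  As x -> infinity, F(x) -> infinity (since p = 2/5 < 1).
  So the integral diverges. By the integral test, the series diverges.

diverges


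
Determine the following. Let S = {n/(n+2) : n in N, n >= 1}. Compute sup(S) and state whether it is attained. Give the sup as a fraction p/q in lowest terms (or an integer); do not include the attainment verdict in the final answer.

Analysis:
- Values: 1/3, 1/2, 3/5, 2/3, ... strictly increasing.
- Minimum is 1/3 (n=1); inf = 1/3 (attained).
- n/(n+2) = 1 - 2/(n+2) -> 1 from below as n -> infinity, and never equals 1.
- So sup = 1 (not attained).
Conclusion: sup(S) = 1, not attained in S.

1


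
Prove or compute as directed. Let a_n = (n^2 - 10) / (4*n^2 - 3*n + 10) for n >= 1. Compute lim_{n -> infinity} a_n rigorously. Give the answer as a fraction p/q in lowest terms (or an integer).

Divide numerator and denominator by n^2, the highest power:
numerator / n^2 = 1 - 10/n^2
denominator / n^2 = 4 - 3/n + 10/n^2
As n -> infinity, all terms of the form c/n^k (k >= 1) tend to 0.
So numerator / n^2 -> 1 and denominator / n^2 -> 4.
Therefore lim a_n = 1/4.

1/4


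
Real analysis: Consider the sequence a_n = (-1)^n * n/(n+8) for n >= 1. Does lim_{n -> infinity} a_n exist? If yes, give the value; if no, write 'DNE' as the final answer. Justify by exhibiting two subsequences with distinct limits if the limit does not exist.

Examine the behaviour of a_n along subsequences.
a_{2k} = 2k/(2k+8) -> 1. a_{2k+1} = -(2k+1)/(2k+9) -> -1.
Since these two subsequential limits are 1 and -1, distinct, the full sequence cannot converge (a convergent sequence has all subsequences tending to the same limit). So lim a_n does not exist.

DNE


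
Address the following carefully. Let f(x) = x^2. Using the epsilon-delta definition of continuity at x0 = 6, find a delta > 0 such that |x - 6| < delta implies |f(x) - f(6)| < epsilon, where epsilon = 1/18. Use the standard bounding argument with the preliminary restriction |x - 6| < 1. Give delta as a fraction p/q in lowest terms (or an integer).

Factor: |x^2 - (6)^2| = |x - 6| * |x + 6|.
Impose |x - 6| < 1 first. Then |x + 6| = |(x - 6) + 2*(6)| <= |x - 6| + 2*|6| < 1 + 12 = 13.
So |x^2 - (6)^2| < delta * 13.
We need delta * 13 <= 1/18, i.e. delta <= 1/18/13 = 1/234.
Since 1/234 < 1, this is tighter than 1; take delta = 1/234.
So delta = 1/234 works.

1/234


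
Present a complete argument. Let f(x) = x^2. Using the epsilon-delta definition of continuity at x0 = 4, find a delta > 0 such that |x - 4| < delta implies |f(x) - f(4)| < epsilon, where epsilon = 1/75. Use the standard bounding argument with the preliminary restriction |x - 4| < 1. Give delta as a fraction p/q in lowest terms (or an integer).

Factor: |x^2 - (4)^2| = |x - 4| * |x + 4|.
Impose |x - 4| < 1 first. Then |x + 4| = |(x - 4) + 2*(4)| <= |x - 4| + 2*|4| < 1 + 8 = 9.
So |x^2 - (4)^2| < delta * 9.
We need delta * 9 <= 1/75, i.e. delta <= 1/75/9 = 1/675.
Since 1/675 < 1, this is tighter than 1; take delta = 1/675.
So delta = 1/675 works.

1/675


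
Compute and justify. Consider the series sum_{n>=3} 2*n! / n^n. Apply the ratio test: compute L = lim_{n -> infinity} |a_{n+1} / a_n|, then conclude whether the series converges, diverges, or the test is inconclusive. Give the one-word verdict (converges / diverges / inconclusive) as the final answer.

Let a_n denote the general term. Form the ratio a_{n+1}/a_n and simplify:
a_{n+1}/a_n = (n/(n + 1))^n
Take the limit as n -> infinity: L = exp(-1).
Since L = exp(-1) < 1, the ratio test implies the series converges.

converges


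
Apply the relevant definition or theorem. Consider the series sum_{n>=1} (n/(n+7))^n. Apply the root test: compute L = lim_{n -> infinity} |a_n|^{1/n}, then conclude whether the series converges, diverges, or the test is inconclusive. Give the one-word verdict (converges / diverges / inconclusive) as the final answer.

Let a_n denote the general term. Form |a_n|^(1/n) and simplify:
|a_n|^(1/n) = n/(n + 7)
Take the limit as n -> infinity: L = 1.
Since L = 1, the root test is inconclusive. (In fact a_n = (n/(n+7))^n -> e^(-7) != 0, so the nth-term test shows divergence; but the root test itself gives no conclusion.)

inconclusive


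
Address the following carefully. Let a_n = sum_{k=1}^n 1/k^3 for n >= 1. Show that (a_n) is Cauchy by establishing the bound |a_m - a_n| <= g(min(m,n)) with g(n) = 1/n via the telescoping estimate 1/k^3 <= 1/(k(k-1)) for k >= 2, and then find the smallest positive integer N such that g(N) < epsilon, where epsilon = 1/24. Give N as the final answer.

For m > n >= 1: |a_m - a_n| = sum_{k=n+1}^m 1/k^3.
Use 1/k^3 <= 1/(k(k-1)) = 1/(k-1) - 1/k for k >= 2 (which holds since k^3 >= k^2 >= k(k-1) for k >= 2):
sum_{k=n+1}^m 1/k^3 <= sum_{k=n+1}^m (1/(k-1) - 1/k) = 1/n - 1/m <= 1/n.
By symmetry the same bound holds with n,m swapped, so |a_m - a_n| <= 1/min(m,n) = g(min(m,n)). Since g(n) -> 0, (a_n) is Cauchy.
Now solve g(N) < 1/24: 1/N < 1/24 <=> N > 1/(1/24) = 24.
The smallest integer strictly greater than 24 is N = 25.
Check: g(25) = 1/25 < 1/24; g(24) = 1/24 >= 1/24. So N = 25.

25


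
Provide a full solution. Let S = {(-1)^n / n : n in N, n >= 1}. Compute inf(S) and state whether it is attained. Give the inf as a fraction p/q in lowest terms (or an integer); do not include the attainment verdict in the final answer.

Analysis:
- Values: -1, 1/2, -1/3, 1/4, -1/5, ...
- Positive terms (even n): 1/(2+0), 1/(4+0), ... decreasing -> max = 1/2 (n=2).
- Negative terms (odd n): -1/(1+0), -1/(3+0), ... increasing -> min = -1 (n=1).
- So sup = 1/2 (attained at n=2); inf = -1 (attained at n=1).
Conclusion: inf(S) = -1, attained in S.

-1


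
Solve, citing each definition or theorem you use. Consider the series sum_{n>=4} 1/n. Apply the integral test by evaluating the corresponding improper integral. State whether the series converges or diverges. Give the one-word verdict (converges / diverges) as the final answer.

Let f(x) = 1/x. Then f is positive, continuous, and decreasing on [4, infinity), so the integral test applies.
Compute the improper integral int_{4}^infinity f(x) dx:
  antiderivative F(x) = log(x).
  As x -> infinity, log(x) -> infinity.
  So int = infinity - log(4) = infinity. By the integral test, the series diverges.

diverges


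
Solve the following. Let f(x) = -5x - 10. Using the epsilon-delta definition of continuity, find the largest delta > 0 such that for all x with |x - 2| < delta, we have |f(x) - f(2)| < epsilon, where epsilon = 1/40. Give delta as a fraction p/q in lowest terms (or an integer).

We compute f(2) = -5*(2) - 10 = -20.
|f(x) - f(2)| = |-5x - 10 - (-20)| = |-5(x - 2)| = 5|x - 2|.
We need 5|x - 2| < 1/40, i.e. |x - 2| < 1/40 / 5 = 1/200.
So any delta <= 1/200 works. Conversely, if delta > 1/200, then x = 2 + 1/200 satisfies |x - 2| = 1/200 < delta but |f(x) - f(2)| = 5 * 1/200 = 1/40, which is not < 1/40; so no larger delta works.
Hence the largest such delta is 1/200.

1/200


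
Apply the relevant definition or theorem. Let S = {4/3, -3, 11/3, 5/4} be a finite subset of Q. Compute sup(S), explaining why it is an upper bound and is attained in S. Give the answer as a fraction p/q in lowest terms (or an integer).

S is finite, so sup(S) = max(S).
Sorted decreasing:
11/3, 4/3, 5/4, -3
The extremum is 11/3.
For every x in S, x <= 11/3. And 11/3 is in S, so it is attained.
Therefore sup(S) = 11/3.

11/3


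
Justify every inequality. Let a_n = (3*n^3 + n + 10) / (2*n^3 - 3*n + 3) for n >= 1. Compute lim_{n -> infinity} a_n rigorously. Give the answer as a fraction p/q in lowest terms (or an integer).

Divide numerator and denominator by n^3, the highest power:
numerator / n^3 = 3 + n^(-2) + 10/n^3
denominator / n^3 = 2 - 3/n^2 + 3/n^3
As n -> infinity, all terms of the form c/n^k (k >= 1) tend to 0.
So numerator / n^3 -> 3 and denominator / n^3 -> 2.
Therefore lim a_n = 3/2.

3/2


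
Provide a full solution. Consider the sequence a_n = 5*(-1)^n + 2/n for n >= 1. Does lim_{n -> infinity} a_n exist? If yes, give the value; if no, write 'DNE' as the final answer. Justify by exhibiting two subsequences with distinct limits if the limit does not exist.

Examine the behaviour of a_n along subsequences.
a_{2k} = 5 + 2/(2k) -> 5. a_{2k+1} = -5 + 2/(2k+1) -> -5.
Since these two subsequential limits are 5 and -5, distinct, the full sequence cannot converge (a convergent sequence has all subsequences tending to the same limit). So lim a_n does not exist.

DNE


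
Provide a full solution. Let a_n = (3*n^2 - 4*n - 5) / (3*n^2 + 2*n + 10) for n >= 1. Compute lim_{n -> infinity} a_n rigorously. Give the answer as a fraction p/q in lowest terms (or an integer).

Divide numerator and denominator by n^2, the highest power:
numerator / n^2 = 3 - 4/n - 5/n^2
denominator / n^2 = 3 + 2/n + 10/n^2
As n -> infinity, all terms of the form c/n^k (k >= 1) tend to 0.
So numerator / n^2 -> 3 and denominator / n^2 -> 3.
Therefore lim a_n = 1.

1


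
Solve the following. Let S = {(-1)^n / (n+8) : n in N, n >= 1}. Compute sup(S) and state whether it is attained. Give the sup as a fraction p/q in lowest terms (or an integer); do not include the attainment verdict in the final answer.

Analysis:
- Values: -1/9, 1/10, -1/11, 1/12, -1/13, ...
- Positive terms (even n): 1/(2+8), 1/(4+8), ... decreasing -> max = 1/10 (n=2).
- Negative terms (odd n): -1/(1+8), -1/(3+8), ... increasing -> min = -1/9 (n=1).
- So sup = 1/10 (attained at n=2); inf = -1/9 (attained at n=1).
Conclusion: sup(S) = 1/10, attained in S.

1/10


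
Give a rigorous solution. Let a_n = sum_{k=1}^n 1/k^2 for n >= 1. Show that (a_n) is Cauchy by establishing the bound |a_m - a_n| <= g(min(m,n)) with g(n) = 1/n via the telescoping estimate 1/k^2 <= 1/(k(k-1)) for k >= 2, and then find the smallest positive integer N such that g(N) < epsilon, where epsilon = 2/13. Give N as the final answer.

For m > n >= 1: |a_m - a_n| = sum_{k=n+1}^m 1/k^2.
Use 1/k^2 <= 1/(k(k-1)) = 1/(k-1) - 1/k for k >= 2:
sum_{k=n+1}^m 1/k^2 <= sum_{k=n+1}^m (1/(k-1) - 1/k) = 1/n - 1/m <= 1/n.
By symmetry the same bound holds with n,m swapped, so |a_m - a_n| <= 1/min(m,n) = g(min(m,n)). Since g(n) -> 0, (a_n) is Cauchy.
Now solve g(N) < 2/13: 1/N < 2/13 <=> N > 1/(2/13) = 13/2.
The smallest integer strictly greater than 13/2 is N = 7.
Check: g(7) = 1/7 < 2/13; g(6) = 1/6 >= 2/13. So N = 7.

7


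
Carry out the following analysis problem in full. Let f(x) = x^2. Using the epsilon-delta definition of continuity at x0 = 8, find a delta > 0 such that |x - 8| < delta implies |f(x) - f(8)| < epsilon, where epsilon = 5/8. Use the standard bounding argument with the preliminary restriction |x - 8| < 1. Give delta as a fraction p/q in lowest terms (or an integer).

Factor: |x^2 - (8)^2| = |x - 8| * |x + 8|.
Impose |x - 8| < 1 first. Then |x + 8| = |(x - 8) + 2*(8)| <= |x - 8| + 2*|8| < 1 + 16 = 17.
So |x^2 - (8)^2| < delta * 17.
We need delta * 17 <= 5/8, i.e. delta <= 5/8/17 = 5/136.
Since 5/136 < 1, this is tighter than 1; take delta = 5/136.
So delta = 5/136 works.

5/136


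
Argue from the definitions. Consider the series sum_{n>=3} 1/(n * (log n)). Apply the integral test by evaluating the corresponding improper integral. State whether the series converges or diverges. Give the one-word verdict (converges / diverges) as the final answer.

Let f(x) = 1/(x*log(x)). Then f is positive, continuous, and decreasing on [3, infinity), so the integral test applies.
Compute the improper integral int_{3}^infinity f(x) dx:
  antiderivative F(x) = log(log(x)).
  F(x) = log(log(x)) -> infinity as x -> infinity. The integral diverges, so by the integral test, the series diverges.

diverges
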